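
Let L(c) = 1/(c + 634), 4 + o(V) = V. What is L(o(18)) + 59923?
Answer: 38830105/648 ≈ 59923.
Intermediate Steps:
o(V) = -4 + V
L(c) = 1/(634 + c)
L(o(18)) + 59923 = 1/(634 + (-4 + 18)) + 59923 = 1/(634 + 14) + 59923 = 1/648 + 59923 = 38830105/648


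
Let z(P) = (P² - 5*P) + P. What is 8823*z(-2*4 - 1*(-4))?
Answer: 282336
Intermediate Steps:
z(P) = P² - 4*P
8823*z(-2*4 - 1*(-4)) = 8823*((-2*4 - 1*(-4))*(-4 + (-2*4 - 1*(-4)))) = 8823*((-8 + 4)*(-4 + (-8 + 4))) = 8823*(-4*(-4 - 4)) = 8823*(-4*(-8)) = 8823*32 = 282336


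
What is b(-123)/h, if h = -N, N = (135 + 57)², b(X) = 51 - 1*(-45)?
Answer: -1/384 ≈ -0.0026042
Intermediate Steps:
b(X) = 96 (b(X) = 51 + 45 = 96)
N = 36864 (N = 192² = 36864)
h = -36864 (h = -1*36864 = -36864)
b(-123)/h = 96/(-36864) = 96*(-1/36864) = -1/384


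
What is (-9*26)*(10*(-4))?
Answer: 9360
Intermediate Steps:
(-9*26)*(10*(-4)) = -234*(-40) = 9360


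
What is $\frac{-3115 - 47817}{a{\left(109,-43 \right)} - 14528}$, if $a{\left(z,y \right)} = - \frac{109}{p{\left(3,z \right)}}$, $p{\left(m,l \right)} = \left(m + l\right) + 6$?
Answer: $\frac{6009976}{1714413} \approx 3.5056$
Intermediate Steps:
$p{\left(m,l \right)} = 6 + l + m$ ($p{\left(m,l \right)} = \left(l + m\right) + 6 = 6 + l + m$)
$a{\left(z,y \right)} = - \frac{109}{9 + z}$ ($a{\left(z,y \right)} = - \frac{109}{6 + z + 3} = - \frac{109}{9 + z}$)
$\frac{-3115 - 47817}{a{\left(109,-43 \right)} - 14528} = \frac{-3115 - 47817}{- \frac{109}{9 + 109} - 14528} = - \frac{50932}{- \frac{109}{118} - 14528} = - \frac{50932}{- \frac{1714413}{118}} = \left(-50932\right) \left(- \frac{118}{1714413}\right) = \frac{6009976}{1714413}$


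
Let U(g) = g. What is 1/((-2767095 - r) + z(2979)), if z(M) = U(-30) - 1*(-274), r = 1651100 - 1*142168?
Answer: -1/4275783 ≈ -2.3388e-7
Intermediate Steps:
r = 1508932 (r = 1651100 - 142168 = 1508932)
z(M) = 244 (z(M) = -30 - 1*(-274) = -30 + 274 = 244)
1/((-2767095 - r) + z(2979)) = 1/((-2767095 - 1*1508932) + 244) = 1/((-2767095 - 1508932) + 244) = 1/(-4276027 + 244) = 1/(-4275783) = -1/4275783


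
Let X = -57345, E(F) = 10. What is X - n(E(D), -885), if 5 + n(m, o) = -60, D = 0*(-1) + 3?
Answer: -57280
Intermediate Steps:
D = 3 (D = 0 + 3 = 3)
n(m, o) = -65 (n(m, o) = -5 - 60 = -65)
X - n(E(D), -885) = -57345 - 1*(-65) = -57345 + 65 = -57280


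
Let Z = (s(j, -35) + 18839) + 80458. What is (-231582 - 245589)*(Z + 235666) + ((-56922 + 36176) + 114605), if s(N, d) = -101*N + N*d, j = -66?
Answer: -164117622710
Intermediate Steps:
Z = 108273 (Z = (-66*(-101 - 35) + 18839) + 80458 = (-66*(-136) + 18839) + 80458 = (8976 + 18839) + 80458 = 27815 + 80458 = 108273)
(-231582 - 245589)*(Z + 235666) + ((-56922 + 36176) + 114605) = (-231582 - 245589)*(108273 + 235666) + ((-56922 + 36176) + 114605) = -477171*343939 + (-20746 + 114605) = -164117716569 + 93859 = -164117622710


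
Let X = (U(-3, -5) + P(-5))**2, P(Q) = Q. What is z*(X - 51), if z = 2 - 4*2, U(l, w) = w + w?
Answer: -1044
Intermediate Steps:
U(l, w) = 2*w
z = -6 (z = 2 - 8 = -6)
X = 225 (X = (2*(-5) - 5)**2 = (-10 - 5)**2 = (-15)**2 = 225)
z*(X - 51) = -6*(225 - 51) = -6*174 = -1044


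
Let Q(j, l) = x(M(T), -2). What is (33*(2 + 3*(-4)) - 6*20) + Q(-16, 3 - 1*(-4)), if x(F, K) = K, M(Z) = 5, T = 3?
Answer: -452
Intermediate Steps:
Q(j, l) = -2
(33*(2 + 3*(-4)) - 6*20) + Q(-16, 3 - 1*(-4)) = (33*(2 + 3*(-4)) - 6*20) - 2 = (33*(2 - 12) - 120) - 2 = (33*(-10) - 120) - 2 = (-330 - 120) - 2 = -450 - 2 = -452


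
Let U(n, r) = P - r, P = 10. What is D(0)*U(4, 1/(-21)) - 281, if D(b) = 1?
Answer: -5690/21 ≈ -270.95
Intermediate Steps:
U(n, r) = 10 - r
D(0)*U(4, 1/(-21)) - 281 = 1*(10 - 1/(-21)) - 281 = 1*(10 - 1*(-1/21)) - 281 = 1*(10 + 1/21) - 281 = 1*(211/21) - 281 = 211/21 - 281 = -5690/21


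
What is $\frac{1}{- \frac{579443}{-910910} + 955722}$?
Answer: $\frac{910910}{870577306463} \approx 1.0463 \cdot 10^{-6}$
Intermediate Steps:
$\frac{1}{- \frac{579443}{-910910} + 955722} = \frac{1}{\left(-579443\right) \left(- \frac{1}{910910}\right) + 955722} = \frac{1}{\frac{579443}{910910} + 955722} = \frac{1}{\frac{870577306463}{910910}} = \frac{910910}{870577306463}$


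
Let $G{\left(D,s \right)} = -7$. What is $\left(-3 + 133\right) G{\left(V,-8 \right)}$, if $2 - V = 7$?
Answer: $-910$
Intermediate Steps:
$V = -5$ ($V = 2 - 7 = -5$)
$\left(-3 + 133\right) G{\left(V,-8 \right)} = \left(-3 + 133\right) \left(-7\right) = 130 \left(-7\right) = -910$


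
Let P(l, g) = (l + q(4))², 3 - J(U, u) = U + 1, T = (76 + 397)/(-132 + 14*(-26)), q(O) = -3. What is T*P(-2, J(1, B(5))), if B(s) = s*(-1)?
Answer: -11825/496 ≈ -23.841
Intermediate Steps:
T = -473/496 (T = 473/(-132 - 364) = 473/(-496) = 473*(-1/496) = -473/496 ≈ -0.95363)
B(s) = -s
J(U, u) = 2 - U (J(U, u) = 3 - (U + 1) = 3 - (1 + U) = 3 + (-1 - U) = 2 - U)
P(l, g) = (-3 + l)² (P(l, g) = (l - 3)² = (-3 + l)²)
T*P(-2, J(1, B(5))) = -473*(-3 - 2)²/496 = -473/496*(-5)² = -473/496*25 = -11825/496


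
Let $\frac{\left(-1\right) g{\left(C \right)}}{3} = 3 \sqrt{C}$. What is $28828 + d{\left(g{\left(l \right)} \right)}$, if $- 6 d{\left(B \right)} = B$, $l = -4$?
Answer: $28828 + 3 i \approx 28828.0 + 3.0 i$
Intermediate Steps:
$g{\left(C \right)} = - 9 \sqrt{C}$ ($g{\left(C \right)} = - 3 \cdot 3 \sqrt{C} = - 9 \sqrt{C}$)
$d{\left(B \right)} = - \frac{B}{6}$
$28828 + d{\left(g{\left(l \right)} \right)} = 28828 - \frac{\left(-9\right) \sqrt{-4}}{6} = 28828 - \frac{\left(-9\right) 2 i}{6} = 28828 - \frac{\left(-18\right) i}{6} = 28828 + 3 i$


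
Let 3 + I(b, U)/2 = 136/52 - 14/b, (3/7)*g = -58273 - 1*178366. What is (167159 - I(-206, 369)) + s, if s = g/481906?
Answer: 323588141893435/1935816402 ≈ 1.6716e+5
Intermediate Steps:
g = -1656473/3 (g = 7*(-58273 - 1*178366)/3 = 7*(-58273 - 178366)/3 = (7/3)*(-236639) = -1656473/3 ≈ -5.5216e+5)
s = -1656473/1445718 (s = -1656473/3/481906 = -1656473/3*1/481906 = -1656473/1445718 ≈ -1.1458)
I(b, U) = -10/13 - 28/b (I(b, U) = -6 + 2*(136/52 - 14/b) = -6 + 2*(136*(1/52) - 14/b) = -6 + 2*(34/13 - 14/b) = -6 + (68/13 - 28/b) = -10/13 - 28/b)
(167159 - I(-206, 369)) + s = (167159 - (-10/13 - 28/(-206))) - 1656473/1445718 = (167159 - (-10/13 - 28*(-1/206))) - 1656473/1445718 = (167159 - (-10/13 + 14/103)) - 1656473/1445718 = (167159 - 1*(-848/1339)) - 1656473/1445718 = (167159 + 848/1339) - 1656473/1445718 = 223826749/1339 - 1656473/1445718 = 323588141893435/1935816402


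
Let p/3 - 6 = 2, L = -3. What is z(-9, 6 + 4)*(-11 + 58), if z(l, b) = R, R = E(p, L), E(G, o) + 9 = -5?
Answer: -658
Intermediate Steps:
p = 24 (p = 18 + 3*2 = 18 + 6 = 24)
E(G, o) = -14 (E(G, o) = -9 - 5 = -14)
R = -14
z(l, b) = -14
z(-9, 6 + 4)*(-11 + 58) = -14*(-11 + 58) = -14*47 = -658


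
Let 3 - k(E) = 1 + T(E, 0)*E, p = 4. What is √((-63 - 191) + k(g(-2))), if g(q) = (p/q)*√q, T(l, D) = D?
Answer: 6*I*√7 ≈ 15.875*I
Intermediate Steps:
g(q) = 4/√q (g(q) = (4/q)*√q = 4/√q)
k(E) = 2 (k(E) = 3 - (1 + 0*E) = 3 - (1 + 0) = 3 - 1*1 = 3 - 1 = 2)
√((-63 - 191) + k(g(-2))) = √((-63 - 191) + 2) = √(-254 + 2) = √(-252) = 6*I*√7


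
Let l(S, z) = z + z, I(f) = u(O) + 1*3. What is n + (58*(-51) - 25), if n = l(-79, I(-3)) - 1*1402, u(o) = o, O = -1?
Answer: -4381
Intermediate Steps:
I(f) = 2 (I(f) = -1 + 1*3 = -1 + 3 = 2)
l(S, z) = 2*z
n = -1398 (n = 2*2 - 1*1402 = 4 - 1402 = -1398)
n + (58*(-51) - 25) = -1398 + (58*(-51) - 25) = -1398 + (-2958 - 25) = -1398 - 2983 = -4381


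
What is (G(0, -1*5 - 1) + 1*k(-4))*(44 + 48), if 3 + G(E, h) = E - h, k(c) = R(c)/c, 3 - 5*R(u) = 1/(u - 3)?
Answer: 9154/35 ≈ 261.54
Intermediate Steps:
R(u) = 3/5 - 1/(5*(-3 + u)) (R(u) = 3/5 - 1/(5*(u - 3)) = 3/5 - 1/(5*(-3 + u)))
k(c) = (-10 + 3*c)/(5*c*(-3 + c)) (k(c) = ((-10 + 3*c)/(5*(-3 + c)))/c = (-10 + 3*c)/(5*c*(-3 + c)))
G(E, h) = -3 + E - h (G(E, h) = -3 + (E - h) = -3 + E - h)
(G(0, -1*5 - 1) + 1*k(-4))*(44 + 48) = ((-3 + 0 - (-1*5 - 1)) + 1*((1/5)*(-10 + 3*(-4))/(-4*(-3 - 4))))*(44 + 48) = ((-3 + 0 - (-5 - 1)) + 1*((1/5)*(-1/4)*(-10 - 12)/(-7)))*92 = ((-3 + 0 - 1*(-6)) + 1*((1/5)*(-1/4)*(-1/7)*(-22)))*92 = ((-3 + 0 + 6) + 1*(-11/70))*92 = (3 - 11/70)*92 = (199/70)*92 = 9154/35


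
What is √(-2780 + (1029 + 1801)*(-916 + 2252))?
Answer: 10*√37781 ≈ 1943.7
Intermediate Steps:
√(-2780 + (1029 + 1801)*(-916 + 2252)) = √(-2780 + 2830*1336) = √(-2780 + 3780880) = √3778100 = 10*√37781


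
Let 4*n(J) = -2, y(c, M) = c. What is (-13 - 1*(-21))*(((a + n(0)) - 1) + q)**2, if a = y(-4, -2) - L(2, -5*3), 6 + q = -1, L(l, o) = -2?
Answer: 882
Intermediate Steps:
n(J) = -1/2 (n(J) = (1/4)*(-2) = -1/2)
q = -7 (q = -6 - 1 = -7)
a = -2 (a = -4 - 1*(-2) = -4 + 2 = -2)
(-13 - 1*(-21))*(((a + n(0)) - 1) + q)**2 = (-13 - 1*(-21))*(((-2 - 1/2) - 1) - 7)**2 = (-13 + 21)*((-5/2 - 1) - 7)**2 = 8*(-7/2 - 7)**2 = 8*(-21/2)**2 = 8*(441/4) = 882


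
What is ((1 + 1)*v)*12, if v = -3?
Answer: -72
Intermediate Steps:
((1 + 1)*v)*12 = ((1 + 1)*(-3))*12 = (2*(-3))*12 = -6*12 = -72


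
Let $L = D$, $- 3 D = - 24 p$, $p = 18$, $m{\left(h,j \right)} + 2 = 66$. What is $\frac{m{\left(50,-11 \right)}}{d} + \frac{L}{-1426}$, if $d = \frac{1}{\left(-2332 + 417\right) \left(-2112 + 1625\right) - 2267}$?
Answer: $\frac{42453183544}{713} \approx 5.9542 \cdot 10^{7}$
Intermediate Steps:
$d = \frac{1}{930338}$ ($d = \frac{1}{\left(-1915\right) \left(-487\right) - 2267} = \frac{1}{932605 - 2267} = \frac{1}{930338} \approx 1.0749 \cdot 10^{-6}$)
$m{\left(h,j \right)} = 64$ ($m{\left(h,j \right)} = -2 + 66 = 64$)
$D = 144$ ($D = - \frac{\left(-24\right) 18}{3} = \left(- \frac{1}{3}\right) \left(-432\right) = 144$)
$L = 144$
$\frac{m{\left(50,-11 \right)}}{d} + \frac{L}{-1426} = 64 \frac{1}{\frac{1}{930338}} + \frac{144}{-1426} = 64 \cdot 930338 + 144 \left(- \frac{1}{1426}\right) = 59541632 - \frac{72}{713} = \frac{42453183544}{713}$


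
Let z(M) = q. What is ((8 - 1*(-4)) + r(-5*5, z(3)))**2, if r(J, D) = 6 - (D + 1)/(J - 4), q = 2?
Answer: 275625/841 ≈ 327.73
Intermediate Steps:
z(M) = 2
r(J, D) = 6 - (1 + D)/(-4 + J)
((8 - 1*(-4)) + r(-5*5, z(3)))**2 = ((8 - 1*(-4)) + (-25 - 1*2 + 6*(-5*5))/(-4 - 5*5))**2 = ((8 + 4) + (-25 - 2 + 6*(-25))/(-4 - 25))**2 = (12 + (-25 - 2 - 150)/(-29))**2 = (12 - 1/29*(-177))**2 = (12 + 177/29)**2 = (525/29)**2 = 275625/841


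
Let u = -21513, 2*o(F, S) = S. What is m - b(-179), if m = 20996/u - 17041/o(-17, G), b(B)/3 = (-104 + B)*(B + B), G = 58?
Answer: -189989635051/623877 ≈ -3.0453e+5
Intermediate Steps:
o(F, S) = S/2
b(B) = 6*B*(-104 + B) (b(B) = 3*((-104 + B)*(B + B)) = 3*((-104 + B)*(2*B)) = 3*(2*B*(-104 + B)) = 6*B*(-104 + B))
m = -367211917/623877 (m = 20996/(-21513) - 17041/((½)*58) = 20996*(-1/21513) - 17041/29 = -20996/21513 - 17041*1/29 = -20996/21513 - 17041/29 = -367211917/623877 ≈ -588.60)
m - b(-179) = -367211917/623877 - 6*(-179)*(-104 - 179) = -367211917/623877 - 6*(-179)*(-283) = -367211917/623877 - 1*303942 = -367211917/623877 - 303942 = -189989635051/623877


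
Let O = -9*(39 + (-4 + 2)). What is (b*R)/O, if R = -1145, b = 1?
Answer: 1145/333 ≈ 3.4384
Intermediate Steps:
O = -333 (O = -9*(39 - 2) = -9*37 = -333)
(b*R)/O = (1*(-1145))/(-333) = -1145*(-1/333) = 1145/333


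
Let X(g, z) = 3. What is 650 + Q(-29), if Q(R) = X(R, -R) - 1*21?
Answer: 632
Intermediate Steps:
Q(R) = -18 (Q(R) = 3 - 1*21 = 3 - 21 = -18)
650 + Q(-29) = 650 - 18 = 632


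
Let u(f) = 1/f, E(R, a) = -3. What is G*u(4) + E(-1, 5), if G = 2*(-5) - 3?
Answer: -25/4 ≈ -6.2500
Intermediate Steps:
u(f) = 1/f
G = -13 (G = -10 - 3 = -13)
G*u(4) + E(-1, 5) = -13/4 - 3 = -25/4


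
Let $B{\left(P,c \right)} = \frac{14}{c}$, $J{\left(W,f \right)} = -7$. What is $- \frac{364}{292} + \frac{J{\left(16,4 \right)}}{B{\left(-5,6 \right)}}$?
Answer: $- \frac{310}{73} \approx -4.2466$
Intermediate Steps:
$- \frac{364}{292} + \frac{J{\left(16,4 \right)}}{B{\left(-5,6 \right)}} = - \frac{364}{292} - \frac{7}{14 \cdot \frac{1}{6}} = \left(-364\right) \frac{1}{292} - \frac{7}{14 \cdot \frac{1}{6}} = - \frac{91}{73} - \frac{7}{\frac{7}{3}} = - \frac{91}{73} - 3 = - \frac{310}{73}$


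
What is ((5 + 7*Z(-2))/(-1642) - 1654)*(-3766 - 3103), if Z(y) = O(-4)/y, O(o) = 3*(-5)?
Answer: 37311384519/3284 ≈ 1.1362e+7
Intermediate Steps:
O(o) = -15
Z(y) = -15/y
((5 + 7*Z(-2))/(-1642) - 1654)*(-3766 - 3103) = ((5 + 7*(-15/(-2)))/(-1642) - 1654)*(-3766 - 3103) = ((5 + 7*(-15*(-½)))*(-1/1642) - 1654)*(-6869) = ((5 + 7*(15/2))*(-1/1642) - 1654)*(-6869) = ((5 + 105/2)*(-1/1642) - 1654)*(-6869) = ((115/2)*(-1/1642) - 1654)*(-6869) = (-115/3284 - 1654)*(-6869) = -5431851/3284*(-6869) = 37311384519/3284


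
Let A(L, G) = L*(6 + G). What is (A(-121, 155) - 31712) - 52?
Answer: -51245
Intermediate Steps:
(A(-121, 155) - 31712) - 52 = (-121*(6 + 155) - 31712) - 52 = (-121*161 - 31712) - 52 = (-19481 - 31712) - 52 = -51193 - 52 = -51245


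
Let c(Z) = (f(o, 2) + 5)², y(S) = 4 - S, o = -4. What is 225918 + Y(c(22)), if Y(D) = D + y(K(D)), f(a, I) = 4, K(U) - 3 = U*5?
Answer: 225595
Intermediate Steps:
K(U) = 3 + 5*U (K(U) = 3 + U*5 = 3 + 5*U)
c(Z) = 81 (c(Z) = (4 + 5)² = 9² = 81)
Y(D) = 1 - 4*D (Y(D) = D + (4 - (3 + 5*D)) = D + (4 + (-3 - 5*D)) = D + (1 - 5*D) = 1 - 4*D)
225918 + Y(c(22)) = 225918 + (1 - 4*81) = 225918 + (1 - 324) = 225918 - 323 = 225595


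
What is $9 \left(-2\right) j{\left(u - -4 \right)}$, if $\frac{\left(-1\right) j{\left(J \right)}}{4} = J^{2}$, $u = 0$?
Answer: $1152$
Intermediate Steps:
$j{\left(J \right)} = - 4 J^{2}$
$9 \left(-2\right) j{\left(u - -4 \right)} = 9 \left(-2\right) \left(- 4 \left(0 - -4\right)^{2}\right) = - 18 \left(- 4 \left(0 + 4\right)^{2}\right) = - 18 \left(- 4 \cdot 4^{2}\right) = - 18 \left(\left(-4\right) 16\right) = \left(-18\right) \left(-64\right) = 1152$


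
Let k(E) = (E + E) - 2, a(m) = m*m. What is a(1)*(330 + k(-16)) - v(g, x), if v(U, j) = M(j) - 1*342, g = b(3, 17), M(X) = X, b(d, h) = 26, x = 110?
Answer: 528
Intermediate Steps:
a(m) = m²
g = 26
k(E) = -2 + 2*E (k(E) = 2*E - 2 = -2 + 2*E)
v(U, j) = -342 + j (v(U, j) = j - 1*342 = j - 342 = -342 + j)
a(1)*(330 + k(-16)) - v(g, x) = 1²*(330 + (-2 + 2*(-16))) - (-342 + 110) = 1*(330 + (-2 - 32)) - 1*(-232) = 1*(330 - 34) + 232 = 1*296 + 232 = 296 + 232 = 528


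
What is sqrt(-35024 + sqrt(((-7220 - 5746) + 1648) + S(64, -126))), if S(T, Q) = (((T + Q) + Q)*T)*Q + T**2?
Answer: sqrt(-35024 + sqrt(1508810)) ≈ 183.84*I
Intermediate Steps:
S(T, Q) = T**2 + Q*T*(T + 2*Q) (S(T, Q) = (((Q + T) + Q)*T)*Q + T**2 = ((T + 2*Q)*T)*Q + T**2 = (T*(T + 2*Q))*Q + T**2 = Q*T*(T + 2*Q) + T**2 = T**2 + Q*T*(T + 2*Q))
sqrt(-35024 + sqrt(((-7220 - 5746) + 1648) + S(64, -126))) = sqrt(-35024 + sqrt(((-7220 - 5746) + 1648) + 64*(64 + 2*(-126)**2 - 126*64))) = sqrt(-35024 + sqrt((-12966 + 1648) + 64*(64 + 2*15876 - 8064))) = sqrt(-35024 + sqrt(-11318 + 64*(64 + 31752 - 8064))) = sqrt(-35024 + sqrt(-11318 + 64*23752)) = sqrt(-35024 + sqrt(-11318 + 1520128)) = sqrt(-35024 + sqrt(1508810))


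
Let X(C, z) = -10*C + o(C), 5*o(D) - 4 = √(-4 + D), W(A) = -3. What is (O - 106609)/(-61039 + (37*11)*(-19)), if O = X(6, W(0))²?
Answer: 2577607/1719300 + 148*√2/429825 ≈ 1.4997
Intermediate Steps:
o(D) = ⅘ + √(-4 + D)/5
X(C, z) = ⅘ - 10*C + √(-4 + C)/5 (X(C, z) = -10*C + (⅘ + √(-4 + C)/5) = ⅘ - 10*C + √(-4 + C)/5)
O = (-296/5 + √2/5)² (O = (⅘ - 10*6 + √(-4 + 6)/5)² = (⅘ - 60 + √2/5)² = (-296/5 + √2/5)² ≈ 3471.2)
(O - 106609)/(-61039 + (37*11)*(-19)) = ((296 - √2)²/25 - 106609)/(-61039 + (37*11)*(-19)) = (-106609 + (296 - √2)²/25)/(-61039 + 407*(-19)) = (-106609 + (296 - √2)²/25)/(-61039 - 7733) = (-106609 + (296 - √2)²/25)/(-68772) = (-106609 + (296 - √2)²/25)*(-1/68772) = 106609/68772 - (296 - √2)²/1719300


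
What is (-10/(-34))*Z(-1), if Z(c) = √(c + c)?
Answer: 5*I*√2/17 ≈ 0.41595*I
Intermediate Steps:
Z(c) = √2*√c (Z(c) = √(2*c) = √2*√c)
(-10/(-34))*Z(-1) = (-10/(-34))*(√2*√(-1)) = (-10*(-1/34))*(√2*I) = 5*(I*√2)/17 = 5*I*√2/17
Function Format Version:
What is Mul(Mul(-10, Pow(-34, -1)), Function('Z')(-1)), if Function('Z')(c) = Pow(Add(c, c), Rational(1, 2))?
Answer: Mul(Rational(5, 17), I, Pow(2, Rational(1, 2))) ≈ Mul(0.41595, I)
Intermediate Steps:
Function('Z')(c) = Mul(Pow(2, Rational(1, 2)), Pow(c, Rational(1, 2))) (Function('Z')(c) = Pow(Mul(2, c), Rational(1, 2)) = Mul(Pow(2, Rational(1, 2)), Pow(c, Rational(1, 2))))
Mul(Mul(-10, Pow(-34, -1)), Function('Z')(-1)) = Mul(Mul(-10, Pow(-34, -1)), Mul(Pow(2, Rational(1, 2)), Pow(-1, Rational(1, 2)))) = Mul(Mul(-10, Rational(-1, 34)), Mul(Pow(2, Rational(1, 2)), I)) = Mul(Rational(5, 17), Mul(I, Pow(2, Rational(1, 2)))) = Mul(Rational(5, 17), I, Pow(2, Rational(1, 2)))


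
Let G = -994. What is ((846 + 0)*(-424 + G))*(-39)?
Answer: 46785492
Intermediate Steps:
((846 + 0)*(-424 + G))*(-39) = ((846 + 0)*(-424 - 994))*(-39) = (846*(-1418))*(-39) = -1199628*(-39) = 46785492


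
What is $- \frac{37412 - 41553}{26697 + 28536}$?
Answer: $\frac{4141}{55233} \approx 0.074973$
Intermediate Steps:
$- \frac{37412 - 41553}{26697 + 28536} = - \frac{-4141}{55233} = \left(-1\right) \left(- \frac{4141}{55233}\right) = \frac{4141}{55233}$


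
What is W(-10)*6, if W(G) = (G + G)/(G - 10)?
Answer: 6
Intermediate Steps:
W(G) = 2*G/(-10 + G) (W(G) = (2*G)/(-10 + G) = 2*G/(-10 + G))
W(-10)*6 = (2*(-10)/(-10 - 10))*6 = (2*(-10)/(-20))*6 = (2*(-10)*(-1/20))*6 = 1*6 = 6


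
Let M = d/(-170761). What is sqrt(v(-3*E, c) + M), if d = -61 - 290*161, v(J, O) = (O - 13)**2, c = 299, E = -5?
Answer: sqrt(2385123650068827)/170761 ≈ 286.00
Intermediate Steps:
v(J, O) = (-13 + O)**2
d = -46751 (d = -61 - 46690 = -46751)
M = 46751/170761 (M = -46751/(-170761) = -46751*(-1/170761) = 46751/170761 ≈ 0.27378)
sqrt(v(-3*E, c) + M) = sqrt((-13 + 299)**2 + 46751/170761) = sqrt(286**2 + 46751/170761) = sqrt(81796 + 46751/170761) = sqrt(13967613507/170761) = sqrt(2385123650068827)/170761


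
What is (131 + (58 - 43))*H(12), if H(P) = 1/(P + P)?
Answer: 73/12 ≈ 6.0833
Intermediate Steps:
H(P) = 1/(2*P)
(131 + (58 - 43))*H(12) = (131 + (58 - 43))*((1/2)/12) = (131 + 15)*((1/2)*(1/12)) = 146*(1/24) = 73/12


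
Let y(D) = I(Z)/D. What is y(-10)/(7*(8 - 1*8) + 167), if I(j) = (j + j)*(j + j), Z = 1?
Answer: -2/835 ≈ -0.0023952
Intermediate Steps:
I(j) = 4*j**2 (I(j) = (2*j)*(2*j) = 4*j**2)
y(D) = 4/D (y(D) = (4*1**2)/D = (4*1)/D = 4/D)
y(-10)/(7*(8 - 1*8) + 167) = (4/(-10))/(7*(8 - 1*8) + 167) = (4*(-1/10))/(7*(8 - 8) + 167) = -2/5/(7*0 + 167) = -2/5/(0 + 167) = -2/5/167 = (1/167)*(-2/5) = -2/835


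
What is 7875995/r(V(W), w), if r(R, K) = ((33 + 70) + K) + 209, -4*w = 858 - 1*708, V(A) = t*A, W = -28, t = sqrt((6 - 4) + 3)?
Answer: 15751990/549 ≈ 28692.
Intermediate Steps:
t = sqrt(5) (t = sqrt(2 + 3) = sqrt(5) ≈ 2.2361)
V(A) = A*sqrt(5) (V(A) = sqrt(5)*A = A*sqrt(5))
w = -75/2 (w = -(858 - 1*708)/4 = -(858 - 708)/4 = -1/4*150 = -75/2 ≈ -37.500)
r(R, K) = 312 + K (r(R, K) = (103 + K) + 209 = 312 + K)
7875995/r(V(W), w) = 7875995/(312 - 75/2) = 7875995/(549/2) = 7875995*(2/549) = 15751990/549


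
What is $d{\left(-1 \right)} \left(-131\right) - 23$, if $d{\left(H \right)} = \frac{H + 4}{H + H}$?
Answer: $\frac{347}{2} \approx 173.5$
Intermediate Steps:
$d{\left(H \right)} = \frac{4 + H}{2 H}$
$d{\left(-1 \right)} \left(-131\right) - 23 = \frac{4 - 1}{2 \left(-1\right)} \left(-131\right) - 23 = \frac{1}{2} \left(-1\right) 3 \left(-131\right) - 23 = \left(- \frac{3}{2}\right) \left(-131\right) - 23 = \frac{393}{2} - 23 = \frac{347}{2}$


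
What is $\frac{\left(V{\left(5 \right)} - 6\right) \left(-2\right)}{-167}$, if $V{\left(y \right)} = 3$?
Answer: $- \frac{6}{167} \approx -0.035928$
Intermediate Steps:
$\frac{\left(V{\left(5 \right)} - 6\right) \left(-2\right)}{-167} = \frac{\left(3 - 6\right) \left(-2\right)}{-167} = \left(-3\right) \left(-2\right) \left(- \frac{1}{167}\right) = 6 \left(- \frac{1}{167}\right) = - \frac{6}{167}$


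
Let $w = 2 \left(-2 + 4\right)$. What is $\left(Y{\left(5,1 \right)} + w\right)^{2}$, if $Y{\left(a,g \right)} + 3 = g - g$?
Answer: $1$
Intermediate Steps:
$Y{\left(a,g \right)} = -3$ ($Y{\left(a,g \right)} = -3 + \left(g - g\right) = -3 + 0 = -3$)
$w = 4$ ($w = 2 \cdot 2 = 4$)
$\left(Y{\left(5,1 \right)} + w\right)^{2} = \left(-3 + 4\right)^{2} = 1^{2} = 1$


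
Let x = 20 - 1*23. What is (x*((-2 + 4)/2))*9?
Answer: -27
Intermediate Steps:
x = -3 (x = 20 - 23 = -3)
(x*((-2 + 4)/2))*9 = -3*(-2 + 4)/2*9 = -3*2/2*9 = -3*1*9 = -3*9 = -27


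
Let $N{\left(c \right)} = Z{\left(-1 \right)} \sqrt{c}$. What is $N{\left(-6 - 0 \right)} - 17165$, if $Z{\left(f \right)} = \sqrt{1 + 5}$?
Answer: $-17165 + 6 i \approx -17165.0 + 6.0 i$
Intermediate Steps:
$Z{\left(f \right)} = \sqrt{6}$
$N{\left(c \right)} = \sqrt{6} \sqrt{c}$
$N{\left(-6 - 0 \right)} - 17165 = \sqrt{6} \sqrt{-6 - 0} - 17165 = \sqrt{6} \sqrt{-6 + 0} - 17165 = \sqrt{6} \sqrt{-6} - 17165 = \sqrt{6} i \sqrt{6} - 17165 = 6 i - 17165 = -17165 + 6 i$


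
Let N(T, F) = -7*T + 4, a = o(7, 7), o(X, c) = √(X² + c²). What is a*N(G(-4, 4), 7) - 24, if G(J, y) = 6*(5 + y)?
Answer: -24 - 2618*√2 ≈ -3726.4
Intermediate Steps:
G(J, y) = 30 + 6*y
a = 7*√2 (a = √(7² + 7²) = √(49 + 49) = √98 = 7*√2 ≈ 9.8995)
N(T, F) = 4 - 7*T
a*N(G(-4, 4), 7) - 24 = (7*√2)*(4 - 7*(30 + 6*4)) - 24 = (7*√2)*(4 - 7*(30 + 24)) - 24 = (7*√2)*(4 - 7*54) - 24 = (7*√2)*(4 - 378) - 24 = (7*√2)*(-374) - 24 = -2618*√2 - 24 = -24 - 2618*√2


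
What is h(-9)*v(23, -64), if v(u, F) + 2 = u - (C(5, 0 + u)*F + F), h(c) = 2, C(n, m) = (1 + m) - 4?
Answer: 2730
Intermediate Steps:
C(n, m) = -3 + m
v(u, F) = -2 + u - F - F*(-3 + u) (v(u, F) = -2 + (u - ((-3 + (0 + u))*F + F)) = -2 + (u - ((-3 + u)*F + F)) = -2 + (u - (F*(-3 + u) + F)) = -2 + (u - (F + F*(-3 + u))) = -2 + (u + (-F - F*(-3 + u))) = -2 + (u - F - F*(-3 + u)) = -2 + u - F - F*(-3 + u))
h(-9)*v(23, -64) = 2*(-2 + 23 - 1*(-64) - 1*(-64)*(-3 + 23)) = 2*(-2 + 23 + 64 - 1*(-64)*20) = 2*(-2 + 23 + 64 + 1280) = 2*1365 = 2730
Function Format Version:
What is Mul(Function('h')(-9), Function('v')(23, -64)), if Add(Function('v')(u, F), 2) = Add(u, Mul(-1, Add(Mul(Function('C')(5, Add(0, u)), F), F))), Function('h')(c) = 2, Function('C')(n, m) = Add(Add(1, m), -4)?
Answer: 2730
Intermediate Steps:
Function('C')(n, m) = Add(-3, m)
Function('v')(u, F) = Add(-2, u, Mul(-1, F), Mul(-1, F, Add(-3, u))) (Function('v')(u, F) = Add(-2, Add(u, Mul(-1, Add(Mul(Add(-3, Add(0, u)), F), F)))) = Add(-2, Add(u, Mul(-1, Add(Mul(Add(-3, u), F), F)))) = Add(-2, Add(u, Mul(-1, Add(Mul(F, Add(-3, u)), F)))) = Add(-2, Add(u, Mul(-1, Add(F, Mul(F, Add(-3, u)))))) = Add(-2, Add(u, Add(Mul(-1, F), Mul(-1, F, Add(-3, u))))) = Add(-2, Add(u, Mul(-1, F), Mul(-1, F, Add(-3, u)))) = Add(-2, u, Mul(-1, F), Mul(-1, F, Add(-3, u))))
Mul(Function('h')(-9), Function('v')(23, -64)) = Mul(2, Add(-2, 23, Mul(-1, -64), Mul(-1, -64, Add(-3, 23)))) = Mul(2, Add(-2, 23, 64, Mul(-1, -64, 20))) = Mul(2, Add(-2, 23, 64, 1280)) = Mul(2, 1365) = 2730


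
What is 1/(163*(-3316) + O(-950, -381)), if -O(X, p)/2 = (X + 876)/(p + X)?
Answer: -1331/719416296 ≈ -1.8501e-6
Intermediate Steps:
O(X, p) = -2*(876 + X)/(X + p) (O(X, p) = -2*(X + 876)/(p + X) = -2*(876 + X)/(X + p))
1/(163*(-3316) + O(-950, -381)) = 1/(163*(-3316) + 2*(-876 - 1*(-950))/(-950 - 381)) = 1/(-540508 + 2*(-876 + 950)/(-1331)) = 1/(-540508 + 2*(-1/1331)*74) = 1/(-540508 - 148/1331) = 1/(-719416296/1331) = -1331/719416296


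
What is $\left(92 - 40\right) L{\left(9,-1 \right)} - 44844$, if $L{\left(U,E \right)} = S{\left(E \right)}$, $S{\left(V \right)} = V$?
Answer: $-44896$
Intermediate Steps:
$L{\left(U,E \right)} = E$
$\left(92 - 40\right) L{\left(9,-1 \right)} - 44844 = \left(92 - 40\right) \left(-1\right) - 44844 = 52 \left(-1\right) - 44844 = -52 - 44844 = -44896$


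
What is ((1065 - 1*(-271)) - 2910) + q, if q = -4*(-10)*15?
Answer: -974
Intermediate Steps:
q = 600 (q = 40*15 = 600)
((1065 - 1*(-271)) - 2910) + q = ((1065 - 1*(-271)) - 2910) + 600 = ((1065 + 271) - 2910) + 600 = (1336 - 2910) + 600 = -1574 + 600 = -974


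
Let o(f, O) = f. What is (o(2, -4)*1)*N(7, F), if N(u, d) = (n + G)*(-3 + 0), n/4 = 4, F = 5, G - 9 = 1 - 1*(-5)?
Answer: -186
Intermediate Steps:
G = 15 (G = 9 + (1 - 1*(-5)) = 9 + (1 + 5) = 9 + 6 = 15)
n = 16 (n = 4*4 = 16)
N(u, d) = -93 (N(u, d) = (16 + 15)*(-3 + 0) = 31*(-3) = -93)
(o(2, -4)*1)*N(7, F) = (2*1)*(-93) = 2*(-93) = -186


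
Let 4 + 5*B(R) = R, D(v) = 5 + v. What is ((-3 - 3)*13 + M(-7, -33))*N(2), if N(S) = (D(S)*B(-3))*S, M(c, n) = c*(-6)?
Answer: 3528/5 ≈ 705.60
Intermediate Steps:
B(R) = -4/5 + R/5
M(c, n) = -6*c
N(S) = S*(-7 - 7*S/5) (N(S) = ((5 + S)*(-4/5 + (1/5)*(-3)))*S = ((5 + S)*(-4/5 - 3/5))*S = ((5 + S)*(-7/5))*S = (-7 - 7*S/5)*S = S*(-7 - 7*S/5))
((-3 - 3)*13 + M(-7, -33))*N(2) = ((-3 - 3)*13 - 6*(-7))*(-7/5*2*(5 + 2)) = (-6*13 + 42)*(-7/5*2*7) = (-78 + 42)*(-98/5) = -36*(-98/5) = 3528/5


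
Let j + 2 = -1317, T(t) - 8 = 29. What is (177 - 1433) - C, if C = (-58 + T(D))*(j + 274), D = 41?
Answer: -23201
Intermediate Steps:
T(t) = 37 (T(t) = 8 + 29 = 37)
j = -1319 (j = -2 - 1317 = -1319)
C = 21945 (C = (-58 + 37)*(-1319 + 274) = -21*(-1045) = 21945)
(177 - 1433) - C = (177 - 1433) - 1*21945 = -1256 - 21945 = -23201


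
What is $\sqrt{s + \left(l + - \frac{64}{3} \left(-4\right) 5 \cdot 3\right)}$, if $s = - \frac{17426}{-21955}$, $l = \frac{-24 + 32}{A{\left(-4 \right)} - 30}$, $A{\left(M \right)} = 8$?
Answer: $\frac{\sqrt{74680655390330}}{241505} \approx 35.783$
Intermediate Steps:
$l = - \frac{4}{11}$ ($l = \frac{-24 + 32}{8 - 30} = \frac{8}{-22} = 8 \left(- \frac{1}{22}\right) = - \frac{4}{11} \approx -0.36364$)
$s = \frac{17426}{21955}$ ($s = \left(-17426\right) \left(- \frac{1}{21955}\right) = \frac{17426}{21955} \approx 0.79371$)
$\sqrt{s + \left(l + - \frac{64}{3} \left(-4\right) 5 \cdot 3\right)} = \sqrt{\frac{17426}{21955} - \left(\frac{4}{11} - - \frac{64}{3} \left(-4\right) 5 \cdot 3\right)} = \sqrt{\frac{17426}{21955} - \left(\frac{4}{11} - \left(-64\right) \frac{1}{3} \left(\left(-20\right) 3\right)\right)} = \sqrt{\frac{17426}{21955} - - \frac{14076}{11}} = \sqrt{\frac{17426}{21955} + \left(- \frac{4}{11} + 1280\right)} = \sqrt{\frac{17426}{21955} + \frac{14076}{11}} = \sqrt{\frac{309230266}{241505}} = \frac{\sqrt{74680655390330}}{241505}$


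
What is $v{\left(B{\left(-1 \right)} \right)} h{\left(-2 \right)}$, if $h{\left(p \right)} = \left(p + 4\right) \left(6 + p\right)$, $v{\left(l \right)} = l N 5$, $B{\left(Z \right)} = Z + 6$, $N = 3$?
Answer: $600$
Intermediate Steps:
$B{\left(Z \right)} = 6 + Z$
$v{\left(l \right)} = 15 l$ ($v{\left(l \right)} = l 3 \cdot 5 = 3 l 5 = 15 l$)
$h{\left(p \right)} = \left(4 + p\right) \left(6 + p\right)$
$v{\left(B{\left(-1 \right)} \right)} h{\left(-2 \right)} = 15 \left(6 - 1\right) \left(24 + \left(-2\right)^{2} + 10 \left(-2\right)\right) = 15 \cdot 5 \left(24 + 4 - 20\right) = 75 \cdot 8 = 600$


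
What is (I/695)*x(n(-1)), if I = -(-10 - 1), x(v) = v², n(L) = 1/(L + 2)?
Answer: 11/695 ≈ 0.015827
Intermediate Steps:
n(L) = 1/(2 + L)
I = 11 (I = -1*(-11) = 11)
(I/695)*x(n(-1)) = (11/695)*(1/(2 - 1))² = (11*(1/695))*(1/1)² = (11/695)*1² = (11/695)*1 = 11/695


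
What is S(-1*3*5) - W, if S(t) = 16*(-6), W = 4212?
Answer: -4308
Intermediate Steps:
S(t) = -96
S(-1*3*5) - W = -96 - 1*4212 = -96 - 4212 = -4308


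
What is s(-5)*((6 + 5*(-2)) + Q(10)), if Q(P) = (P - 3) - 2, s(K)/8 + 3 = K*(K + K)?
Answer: 376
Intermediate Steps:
s(K) = -24 + 16*K² (s(K) = -24 + 8*(K*(K + K)) = -24 + 8*(K*(2*K)) = -24 + 8*(2*K²) = -24 + 16*K²)
Q(P) = -5 + P (Q(P) = (-3 + P) - 2 = -5 + P)
s(-5)*((6 + 5*(-2)) + Q(10)) = (-24 + 16*(-5)²)*((6 + 5*(-2)) + (-5 + 10)) = (-24 + 16*25)*((6 - 10) + 5) = (-24 + 400)*(-4 + 5) = 376*1 = 376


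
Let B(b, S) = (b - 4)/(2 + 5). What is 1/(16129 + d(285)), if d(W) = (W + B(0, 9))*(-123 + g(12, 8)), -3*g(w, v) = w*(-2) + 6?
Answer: -7/120044 ≈ -5.8312e-5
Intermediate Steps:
B(b, S) = -4/7 + b/7 (B(b, S) = (-4 + b)/7 = (-4 + b)*(1/7) = -4/7 + b/7)
g(w, v) = -2 + 2*w/3 (g(w, v) = -(w*(-2) + 6)/3 = -(-2*w + 6)/3 = -(6 - 2*w)/3 = -2 + 2*w/3)
d(W) = 468/7 - 117*W (d(W) = (W + (-4/7 + (1/7)*0))*(-123 + (-2 + (2/3)*12)) = (W + (-4/7 + 0))*(-123 + (-2 + 8)) = (W - 4/7)*(-123 + 6) = (-4/7 + W)*(-117) = 468/7 - 117*W)
1/(16129 + d(285)) = 1/(16129 + (468/7 - 117*285)) = 1/(16129 + (468/7 - 33345)) = 1/(16129 - 232947/7) = 1/(-120044/7) = -7/120044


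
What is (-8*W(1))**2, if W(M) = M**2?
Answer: 64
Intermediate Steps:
(-8*W(1))**2 = (-8*1**2)**2 = (-8*1)**2 = (-8)**2 = 64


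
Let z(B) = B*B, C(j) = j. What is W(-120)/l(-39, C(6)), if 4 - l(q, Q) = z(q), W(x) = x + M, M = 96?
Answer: 24/1517 ≈ 0.015821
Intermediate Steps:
W(x) = 96 + x (W(x) = x + 96 = 96 + x)
z(B) = B**2
l(q, Q) = 4 - q**2
W(-120)/l(-39, C(6)) = (96 - 120)/(4 - 1*(-39)**2) = -24/(4 - 1*1521) = -24/(4 - 1521) = -24/(-1517) = -24*(-1/1517) = 24/1517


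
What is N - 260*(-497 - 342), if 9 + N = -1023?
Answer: 217108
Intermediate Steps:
N = -1032 (N = -9 - 1023 = -1032)
N - 260*(-497 - 342) = -1032 - 260*(-497 - 342) = -1032 - 260*(-839) = -1032 + 218140 = 217108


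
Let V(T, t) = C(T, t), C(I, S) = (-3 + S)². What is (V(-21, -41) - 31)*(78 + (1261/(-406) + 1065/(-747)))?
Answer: 4716280255/33698 ≈ 1.3996e+5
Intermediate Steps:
V(T, t) = (-3 + t)²
(V(-21, -41) - 31)*(78 + (1261/(-406) + 1065/(-747))) = ((-3 - 41)² - 31)*(78 + (1261/(-406) + 1065/(-747))) = ((-44)² - 31)*(78 + (1261*(-1/406) + 1065*(-1/747))) = (1936 - 31)*(78 + (-1261/406 - 355/249)) = 1905*(78 - 458119/101094) = 1905*(7427213/101094) = 4716280255/33698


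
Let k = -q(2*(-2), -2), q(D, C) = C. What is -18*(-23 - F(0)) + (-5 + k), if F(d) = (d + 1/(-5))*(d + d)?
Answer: 411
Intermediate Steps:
k = 2 (k = -1*(-2) = 2)
F(d) = 2*d*(-⅕ + d) (F(d) = (d - ⅕)*(2*d) = (-⅕ + d)*(2*d) = 2*d*(-⅕ + d))
-18*(-23 - F(0)) + (-5 + k) = -18*(-23 - 2*0*(-1 + 5*0)/5) + (-5 + 2) = -18*(-23 - 2*0*(-1 + 0)/5) - 3 = -18*(-23 - 2*0*(-1)/5) - 3 = -18*(-23 - 1*0) - 3 = -18*(-23 + 0) - 3 = -18*(-23) - 3 = 414 - 3 = 411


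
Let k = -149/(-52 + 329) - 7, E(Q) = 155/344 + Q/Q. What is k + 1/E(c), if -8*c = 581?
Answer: -946624/138223 ≈ -6.8485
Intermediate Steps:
c = -581/8 (c = -⅛*581 = -581/8 ≈ -72.625)
E(Q) = 499/344 (E(Q) = 155*(1/344) + 1 = 155/344 + 1 = 499/344)
k = -2088/277 (k = -149/277 - 7 = -2088/277 ≈ -7.5379)
k + 1/E(c) = -2088/277 + 1/(499/344) = -2088/277 + 344/499 = -946624/138223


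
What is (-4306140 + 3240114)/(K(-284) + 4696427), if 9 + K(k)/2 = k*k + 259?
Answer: -355342/1619413 ≈ -0.21943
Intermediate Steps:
K(k) = 500 + 2*k² (K(k) = -18 + 2*(k*k + 259) = -18 + 2*(k² + 259) = -18 + 2*(259 + k²) = -18 + (518 + 2*k²) = 500 + 2*k²)
(-4306140 + 3240114)/(K(-284) + 4696427) = (-4306140 + 3240114)/((500 + 2*(-284)²) + 4696427) = -1066026/((500 + 2*80656) + 4696427) = -1066026/((500 + 161312) + 4696427) = -1066026/(161812 + 4696427) = -1066026/4858239 = -1066026*1/4858239 = -355342/1619413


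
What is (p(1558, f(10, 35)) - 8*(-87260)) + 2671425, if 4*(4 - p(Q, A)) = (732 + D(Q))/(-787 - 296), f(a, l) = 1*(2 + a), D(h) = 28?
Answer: 192062023/57 ≈ 3.3695e+6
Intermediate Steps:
f(a, l) = 2 + a
p(Q, A) = 238/57 (p(Q, A) = 4 - (732 + 28)/(4*(-787 - 296)) = 4 - 190/(-1083) = 4 - 190*(-1)/1083 = 4 - 1/4*(-40/57) = 4 + 10/57 = 238/57)
(p(1558, f(10, 35)) - 8*(-87260)) + 2671425 = (238/57 - 8*(-87260)) + 2671425 = (238/57 + 698080) + 2671425 = 39790798/57 + 2671425 = 192062023/57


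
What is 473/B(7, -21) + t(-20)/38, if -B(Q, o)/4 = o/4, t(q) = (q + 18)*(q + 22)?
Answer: 8945/399 ≈ 22.419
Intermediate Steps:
t(q) = (18 + q)*(22 + q)
B(Q, o) = -o (B(Q, o) = -4*o/4 = -o)
473/B(7, -21) + t(-20)/38 = 473/((-1*(-21))) + (396 + (-20)² + 40*(-20))/38 = 473/21 + (396 + 400 - 800)*(1/38) = 473*(1/21) - 4*1/38 = 473/21 - 2/19 = 8945/399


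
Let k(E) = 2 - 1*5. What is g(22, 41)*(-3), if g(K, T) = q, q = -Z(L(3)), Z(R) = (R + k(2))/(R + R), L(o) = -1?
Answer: 6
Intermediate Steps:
k(E) = -3 (k(E) = 2 - 5 = -3)
Z(R) = (-3 + R)/(2*R) (Z(R) = (R - 3)/(R + R) = (-3 + R)/((2*R)) = (-3 + R)*(1/(2*R)) = (-3 + R)/(2*R))
q = -2 (q = -(-3 - 1)/(2*(-1)) = -(-1)*(-4)/2 = -1*2 = -2)
g(K, T) = -2
g(22, 41)*(-3) = -2*(-3) = 6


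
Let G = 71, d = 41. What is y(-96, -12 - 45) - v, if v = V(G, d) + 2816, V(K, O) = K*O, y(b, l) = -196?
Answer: -5923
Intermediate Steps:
v = 5727 (v = 71*41 + 2816 = 2911 + 2816 = 5727)
y(-96, -12 - 45) - v = -196 - 1*5727 = -196 - 5727 = -5923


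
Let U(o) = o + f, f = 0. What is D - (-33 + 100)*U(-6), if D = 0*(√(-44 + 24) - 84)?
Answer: 402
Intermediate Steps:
U(o) = o (U(o) = o + 0 = o)
D = 0 (D = 0*(√(-20) - 84) = 0*(2*I*√5 - 84) = 0*(-84 + 2*I*√5) = 0)
D - (-33 + 100)*U(-6) = 0 - (-33 + 100)*(-6) = 0 - 67*(-6) = 0 - 1*(-402) = 0 + 402 = 402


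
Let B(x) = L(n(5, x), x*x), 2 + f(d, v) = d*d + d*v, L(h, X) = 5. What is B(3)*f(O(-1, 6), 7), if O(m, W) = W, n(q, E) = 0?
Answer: 380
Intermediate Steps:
f(d, v) = -2 + d² + d*v (f(d, v) = -2 + (d*d + d*v) = -2 + (d² + d*v) = -2 + d² + d*v)
B(x) = 5
B(3)*f(O(-1, 6), 7) = 5*(-2 + 6² + 6*7) = 5*(-2 + 36 + 42) = 5*76 = 380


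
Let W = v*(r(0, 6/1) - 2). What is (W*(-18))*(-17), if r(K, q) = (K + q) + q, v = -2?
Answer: -6120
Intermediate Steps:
r(K, q) = K + 2*q
W = -20 (W = -2*((0 + 2*(6/1)) - 2) = -2*((0 + 2*(6*1)) - 2) = -2*((0 + 2*6) - 2) = -2*((0 + 12) - 2) = -2*(12 - 2) = -2*10 = -20)
(W*(-18))*(-17) = -20*(-18)*(-17) = 360*(-17) = -6120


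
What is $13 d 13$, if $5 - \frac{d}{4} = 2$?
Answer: $2028$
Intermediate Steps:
$d = 12$ ($d = 20 - 8 = 12$)
$13 d 13 = 13 \cdot 12 \cdot 13 = 156 \cdot 13 = 2028$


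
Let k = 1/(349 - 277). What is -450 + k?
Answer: -32399/72 ≈ -449.99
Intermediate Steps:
k = 1/72 ≈ 0.013889
-450 + k = -450 + 1/72 = -32399/72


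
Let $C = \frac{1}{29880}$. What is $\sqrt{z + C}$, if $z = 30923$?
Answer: $\frac{\sqrt{766902770030}}{4980} \approx 175.85$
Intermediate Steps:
$C = \frac{1}{29880} \approx 3.3467 \cdot 10^{-5}$
$\sqrt{z + C} = \sqrt{30923 + \frac{1}{29880}} = \sqrt{\frac{923979241}{29880}} = \frac{\sqrt{766902770030}}{4980}$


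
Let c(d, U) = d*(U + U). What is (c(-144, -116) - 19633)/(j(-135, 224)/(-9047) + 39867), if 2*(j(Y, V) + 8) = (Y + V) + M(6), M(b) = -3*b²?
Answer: 249244850/721353533 ≈ 0.34552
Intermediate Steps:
c(d, U) = 2*U*d (c(d, U) = d*(2*U) = 2*U*d)
j(Y, V) = -62 + V/2 + Y/2 (j(Y, V) = -8 + ((Y + V) - 3*6²)/2 = -8 + ((V + Y) - 3*36)/2 = -8 + ((V + Y) - 108)/2 = -8 + (-108 + V + Y)/2 = -8 + (-54 + V/2 + Y/2) = -62 + V/2 + Y/2)
(c(-144, -116) - 19633)/(j(-135, 224)/(-9047) + 39867) = (2*(-116)*(-144) - 19633)/((-62 + (½)*224 + (½)*(-135))/(-9047) + 39867) = (33408 - 19633)/((-62 + 112 - 135/2)*(-1/9047) + 39867) = 13775/(-35/2*(-1/9047) + 39867) = 13775/(35/18094 + 39867) = 13775/(721353533/18094) = 13775*(18094/721353533) = 249244850/721353533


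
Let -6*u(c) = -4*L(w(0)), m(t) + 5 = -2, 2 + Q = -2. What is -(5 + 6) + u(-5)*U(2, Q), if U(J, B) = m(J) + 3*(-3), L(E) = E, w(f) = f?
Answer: -11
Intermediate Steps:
Q = -4 (Q = -2 - 2 = -4)
m(t) = -7 (m(t) = -5 - 2 = -7)
u(c) = 0 (u(c) = -(-2)*0/3 = -1/6*0 = 0)
U(J, B) = -16 (U(J, B) = -7 + 3*(-3) = -7 - 9 = -16)
-(5 + 6) + u(-5)*U(2, Q) = -(5 + 6) + 0*(-16) = -1*11 + 0 = -11 + 0 = -11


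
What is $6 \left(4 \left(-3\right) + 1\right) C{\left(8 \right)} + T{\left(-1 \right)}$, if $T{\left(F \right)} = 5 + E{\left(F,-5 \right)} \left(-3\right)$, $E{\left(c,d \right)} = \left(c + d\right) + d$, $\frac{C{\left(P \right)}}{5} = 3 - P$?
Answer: $1688$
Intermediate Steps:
$C{\left(P \right)} = 15 - 5 P$ ($C{\left(P \right)} = 5 \left(3 - P\right) = 15 - 5 P$)
$E{\left(c,d \right)} = c + 2 d$
$T{\left(F \right)} = 35 - 3 F$ ($T{\left(F \right)} = 5 + \left(F + 2 \left(-5\right)\right) \left(-3\right) = 5 + \left(F - 10\right) \left(-3\right) = 5 + \left(-10 + F\right) \left(-3\right) = 5 - \left(-30 + 3 F\right) = 35 - 3 F$)
$6 \left(4 \left(-3\right) + 1\right) C{\left(8 \right)} + T{\left(-1 \right)} = 6 \left(4 \left(-3\right) + 1\right) \left(15 - 40\right) + \left(35 - -3\right) = 6 \left(-12 + 1\right) \left(15 - 40\right) + \left(35 + 3\right) = 6 \left(-11\right) \left(-25\right) + 38 = \left(-66\right) \left(-25\right) + 38 = 1650 + 38 = 1688$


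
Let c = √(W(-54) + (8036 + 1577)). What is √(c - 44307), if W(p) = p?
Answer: √(-44307 + 11*√79) ≈ 210.26*I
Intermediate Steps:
c = 11*√79 (c = √(-54 + (8036 + 1577)) = √(-54 + 9613) = √9559 = 11*√79 ≈ 97.770)
√(c - 44307) = √(11*√79 - 44307) = √(-44307 + 11*√79)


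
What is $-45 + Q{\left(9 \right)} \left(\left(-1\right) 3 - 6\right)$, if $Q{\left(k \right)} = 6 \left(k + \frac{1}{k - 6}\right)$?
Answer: $-549$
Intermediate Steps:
$Q{\left(k \right)} = 6 k + \frac{6}{-6 + k}$ ($Q{\left(k \right)} = 6 \left(k + \frac{1}{-6 + k}\right) = 6 k + \frac{6}{-6 + k}$)
$-45 + Q{\left(9 \right)} \left(\left(-1\right) 3 - 6\right) = -45 + \frac{6 \left(1 + 9^{2} - 54\right)}{-6 + 9} \left(\left(-1\right) 3 - 6\right) = -45 + \frac{6 \left(1 + 81 - 54\right)}{3} \left(-3 - 6\right) = -45 + 6 \cdot \frac{1}{3} \cdot 28 \left(-9\right) = -45 + 56 \left(-9\right) = -45 - 504 = -549$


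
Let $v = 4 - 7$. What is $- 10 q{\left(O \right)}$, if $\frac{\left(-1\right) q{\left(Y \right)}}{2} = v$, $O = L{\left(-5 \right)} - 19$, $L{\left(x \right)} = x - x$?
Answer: $-60$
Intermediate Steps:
$L{\left(x \right)} = 0$
$v = -3$ ($v = 4 - 7 = -3$)
$O = -19$ ($O = 0 - 19 = -19$)
$q{\left(Y \right)} = 6$ ($q{\left(Y \right)} = \left(-2\right) \left(-3\right) = 6$)
$- 10 q{\left(O \right)} = \left(-10\right) 6 = -60$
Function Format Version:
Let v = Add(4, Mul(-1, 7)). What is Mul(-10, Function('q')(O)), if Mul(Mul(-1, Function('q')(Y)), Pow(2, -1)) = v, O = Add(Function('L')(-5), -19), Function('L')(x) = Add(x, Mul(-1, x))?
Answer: -60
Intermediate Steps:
Function('L')(x) = 0
v = -3 (v = Add(4, -7) = -3)
O = -19 (O = Add(0, -19) = -19)
Function('q')(Y) = 6 (Function('q')(Y) = Mul(-2, -3) = 6)
Mul(-10, Function('q')(O)) = Mul(-10, 6) = -60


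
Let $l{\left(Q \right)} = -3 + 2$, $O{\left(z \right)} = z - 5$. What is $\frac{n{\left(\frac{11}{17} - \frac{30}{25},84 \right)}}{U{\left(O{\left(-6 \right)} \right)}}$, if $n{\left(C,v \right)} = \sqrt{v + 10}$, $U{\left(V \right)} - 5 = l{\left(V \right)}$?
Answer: $\frac{\sqrt{94}}{4} \approx 2.4238$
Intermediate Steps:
$O{\left(z \right)} = -5 + z$
$l{\left(Q \right)} = -1$
$U{\left(V \right)} = 4$ ($U{\left(V \right)} = 5 - 1 = 4$)
$n{\left(C,v \right)} = \sqrt{10 + v}$
$\frac{n{\left(\frac{11}{17} - \frac{30}{25},84 \right)}}{U{\left(O{\left(-6 \right)} \right)}} = \frac{\sqrt{10 + 84}}{4} = \sqrt{94} \cdot \frac{1}{4} = \frac{\sqrt{94}}{4}$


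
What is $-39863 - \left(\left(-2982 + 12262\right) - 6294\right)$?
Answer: $-42849$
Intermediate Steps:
$-39863 - \left(\left(-2982 + 12262\right) - 6294\right) = -39863 - \left(9280 - 6294\right) = -39863 - 2986 = -42849$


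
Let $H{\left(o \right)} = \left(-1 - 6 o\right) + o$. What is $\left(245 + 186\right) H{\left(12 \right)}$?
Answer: $-26291$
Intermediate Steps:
$H{\left(o \right)} = -1 - 5 o$
$\left(245 + 186\right) H{\left(12 \right)} = \left(245 + 186\right) \left(-1 - 60\right) = 431 \left(-1 - 60\right) = 431 \left(-61\right) = -26291$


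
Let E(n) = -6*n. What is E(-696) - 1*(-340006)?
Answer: 344182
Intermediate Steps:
E(-696) - 1*(-340006) = -6*(-696) - 1*(-340006) = 4176 + 340006 = 344182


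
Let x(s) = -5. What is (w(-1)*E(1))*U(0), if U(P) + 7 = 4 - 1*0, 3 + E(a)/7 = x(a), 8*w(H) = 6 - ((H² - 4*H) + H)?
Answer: 42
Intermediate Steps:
w(H) = ¾ - H²/8 + 3*H/8 (w(H) = (6 - ((H² - 4*H) + H))/8 = (6 - (H² - 3*H))/8 = (6 + (-H² + 3*H))/8 = (6 - H² + 3*H)/8 = ¾ - H²/8 + 3*H/8)
E(a) = -56 (E(a) = -21 + 7*(-5) = -21 - 35 = -56)
U(P) = -3 (U(P) = -7 + (4 - 1*0) = -7 + (4 + 0) = -7 + 4 = -3)
(w(-1)*E(1))*U(0) = ((¾ - ⅛*(-1)² + (3/8)*(-1))*(-56))*(-3) = ((¾ - ⅛*1 - 3/8)*(-56))*(-3) = ((¾ - ⅛ - 3/8)*(-56))*(-3) = ((¼)*(-56))*(-3) = -14*(-3) = 42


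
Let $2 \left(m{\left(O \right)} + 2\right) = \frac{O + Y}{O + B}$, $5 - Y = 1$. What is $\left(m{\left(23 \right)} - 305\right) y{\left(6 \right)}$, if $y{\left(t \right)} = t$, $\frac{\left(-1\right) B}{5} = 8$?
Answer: $- \frac{31395}{17} \approx -1846.8$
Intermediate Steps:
$B = -40$ ($B = \left(-5\right) 8 = -40$)
$Y = 4$ ($Y = 5 - 1 = 4$)
$m{\left(O \right)} = -2 + \frac{4 + O}{2 \left(-40 + O\right)}$ ($m{\left(O \right)} = -2 + \frac{\left(O + 4\right) \frac{1}{O - 40}}{2} = -2 + \frac{\left(4 + O\right) \frac{1}{-40 + O}}{2} = -2 + \frac{\frac{1}{-40 + O} \left(4 + O\right)}{2} = -2 + \frac{4 + O}{2 \left(-40 + O\right)}$)
$\left(m{\left(23 \right)} - 305\right) y{\left(6 \right)} = \left(\frac{164 - 69}{2 \left(-40 + 23\right)} - 305\right) 6 = \left(\frac{164 - 69}{2 \left(-17\right)} - 305\right) 6 = \left(\frac{1}{2} \left(- \frac{1}{17}\right) 95 - 305\right) 6 = \left(- \frac{95}{34} - 305\right) 6 = \left(- \frac{10465}{34}\right) 6 = - \frac{31395}{17}$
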